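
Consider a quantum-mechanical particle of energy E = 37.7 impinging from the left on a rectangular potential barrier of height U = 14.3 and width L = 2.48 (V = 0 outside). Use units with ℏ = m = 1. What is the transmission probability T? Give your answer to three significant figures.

E > U: inside the barrier k₂ = √(2m(E − U))/ℏ = 6.841, k₂L = 16.97.
Matching at both interfaces gives T⁻¹ = 1 + U² sin²(k₂L) / [4E(E − U)] = 1.052, hence T = 0.950.

T = 0.950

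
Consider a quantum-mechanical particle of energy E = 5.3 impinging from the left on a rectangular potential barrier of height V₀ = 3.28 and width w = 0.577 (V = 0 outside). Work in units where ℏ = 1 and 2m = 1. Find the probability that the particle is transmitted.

Above the barrier the interior wavenumber is k₂ = √(2m(E − V₀))/ℏ = 1.421, giving phase k₂w = 0.8201.
Matching at both interfaces gives T⁻¹ = 1 + V₀² sin²(k₂w) / [4E(E − V₀)] = 1.134, hence T = 0.882.

T = 0.882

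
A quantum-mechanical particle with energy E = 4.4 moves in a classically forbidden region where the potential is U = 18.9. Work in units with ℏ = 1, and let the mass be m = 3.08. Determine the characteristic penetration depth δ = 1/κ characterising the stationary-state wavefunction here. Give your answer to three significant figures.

δ = 0.106

Since E < U the TISE in this region is ψ'' = κ²ψ with κ = √(2m(U − E))/ℏ.
κ = √(2 × 3.08 × 14.5) = 9.451. The penetration depth is δ = 1/κ = 0.106.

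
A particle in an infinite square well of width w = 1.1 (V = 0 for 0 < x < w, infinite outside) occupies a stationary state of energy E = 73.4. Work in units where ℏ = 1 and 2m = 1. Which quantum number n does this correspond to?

From E_n = n²π²ℏ²/(2mw²) invert to n = √(2mw²E)/(πℏ).
n = (1.1/π) × √(2 × 0.5 × 73.4) = 3.000 → n = 3.

n = 3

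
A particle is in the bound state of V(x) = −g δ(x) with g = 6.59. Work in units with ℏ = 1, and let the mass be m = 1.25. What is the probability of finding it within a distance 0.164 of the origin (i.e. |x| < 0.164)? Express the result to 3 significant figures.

The normalised bound state is ψ = √κ e^{−κ|x|} with κ = mg/ℏ² = 8.238.
P(|x| < d) = ∫_{−d}^{d} κ e^{−2κ|x|} dx = 1 − e^{−2κd} = 1 − e^{−2.702} = 0.9329.

P = 0.933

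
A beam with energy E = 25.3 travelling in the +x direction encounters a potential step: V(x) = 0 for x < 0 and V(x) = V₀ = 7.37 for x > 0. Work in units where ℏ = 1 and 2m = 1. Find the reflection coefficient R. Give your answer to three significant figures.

The wavenumbers are k₁ = √(2mE)/ℏ = 5.030 on the left and k₂ = √(2m(E − V₀))/ℏ = 4.234 on the right.
Continuity of ψ and ψ′ at the step yields the reflection amplitude r = (k₁ − k₂)/(k₁ + k₂) = 0.08587; thus R = |r|² = 0.007374, T = 0.9926.

R = 0.00737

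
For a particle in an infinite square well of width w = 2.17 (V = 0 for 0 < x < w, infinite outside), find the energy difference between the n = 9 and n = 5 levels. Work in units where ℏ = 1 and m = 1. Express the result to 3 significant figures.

ΔE = 58.7

E_n = n²π²ℏ²/(2mw²), so ΔE = (9² − 5²) π²ℏ²/(2mw²).
ΔE = 56 × π² / (2 × 1 × 2.17²) = 58.69.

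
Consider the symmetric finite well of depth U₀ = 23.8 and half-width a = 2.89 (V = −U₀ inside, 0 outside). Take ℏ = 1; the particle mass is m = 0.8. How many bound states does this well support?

N = 12

Define the well-strength parameter z₀ = (a/ℏ)√(2mU₀) = 2.89 × √(2·0.8·23.8) = 17.83.
The even/odd transcendental equations gain one root per π/2 in z₀, giving N = 1 + ⌊2z₀/π⌋ = 1 + ⌊11.35⌋ = 12.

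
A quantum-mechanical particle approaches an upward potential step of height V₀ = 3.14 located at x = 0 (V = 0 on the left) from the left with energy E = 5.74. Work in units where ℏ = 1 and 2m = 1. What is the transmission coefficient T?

The wavenumbers are k₁ = √(2mE)/ℏ = 2.396 on the left and k₂ = √(2m(E − V₀))/ℏ = 1.612 on the right.
Continuity of ψ and ψ′ at the step yields the reflection amplitude r = (k₁ − k₂)/(k₁ + k₂) = 0.1954; thus R = |r|² = 0.03820, T = 0.9618.

T = 0.962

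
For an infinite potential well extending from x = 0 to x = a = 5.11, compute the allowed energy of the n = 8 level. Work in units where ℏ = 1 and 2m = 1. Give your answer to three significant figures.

E = 24.2

The infinite-well eigenfunctions ψ_n = √(2/a) sin(nπx/a) vanish at both walls, giving E_n = n²π²ℏ²/(2ma²).
E_8 = 8² × π² / (2 × 0.5 × 5.11²) = 24.19.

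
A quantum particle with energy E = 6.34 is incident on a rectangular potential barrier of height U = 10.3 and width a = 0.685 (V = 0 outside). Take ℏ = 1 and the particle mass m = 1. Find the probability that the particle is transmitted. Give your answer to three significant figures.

E < U: inside the barrier ψ ∝ e^{±κx} with κ = √(2m(U − E))/ℏ = 2.814.
κa = 1.928, sinh(κa) = 3.364.
The exact tunnelling result is T⁻¹ = 1 + U² sinh²(κa) / [4E(U − E)] = 12.96, so T = 0.0772.

T = 0.0772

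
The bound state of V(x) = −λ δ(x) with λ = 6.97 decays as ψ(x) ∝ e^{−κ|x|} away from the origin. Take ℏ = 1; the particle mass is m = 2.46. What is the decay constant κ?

Integrate −(ℏ²/2m)ψ'' − λδ(x)ψ = Eψ from −ε to +ε: the ψ'' term gives ψ'(0⁺) − ψ'(0⁻) and the δ term gives −(2mλ/ℏ²)ψ(0).
With ψ ∝ e^{−κ|x|} this yields −2κ = −2mλ/ℏ², so κ = mλ/ℏ² = 17.15.

κ = 17.1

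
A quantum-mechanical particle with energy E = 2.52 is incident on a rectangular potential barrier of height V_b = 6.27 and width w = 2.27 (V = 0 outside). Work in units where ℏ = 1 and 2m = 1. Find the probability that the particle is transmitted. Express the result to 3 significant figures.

T = 0.000584

E < V_b: inside the barrier ψ ∝ e^{±κx} with κ = √(2m(V_b − E))/ℏ = 1.936.
κw = 4.396, sinh(κw) = 40.55.
The exact tunnelling result is T⁻¹ = 1 + V_b² sinh²(κw) / [4E(V_b − E)] = 1711, so T = 0.000584.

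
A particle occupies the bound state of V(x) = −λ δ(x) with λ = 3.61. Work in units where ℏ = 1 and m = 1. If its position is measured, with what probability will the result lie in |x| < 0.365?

The normalised bound state is ψ = √κ e^{−κ|x|} with κ = mλ/ℏ² = 3.610.
P(|x| < d) = ∫_{−d}^{d} κ e^{−2κ|x|} dx = 1 − e^{−2κd} = 1 − e^{−2.635} = 0.9283.

P = 0.928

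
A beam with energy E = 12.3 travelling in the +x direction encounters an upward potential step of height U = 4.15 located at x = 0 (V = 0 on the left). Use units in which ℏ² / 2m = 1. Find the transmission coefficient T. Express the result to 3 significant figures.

T = 0.989

On each side the TISE gives plane waves with k = √(2m(E − V))/ℏ: k₁ = √(2·½·12.3) = 3.507, k₂ = √(2·½·8.15) = 2.855.
Continuity of ψ and ψ′ at the step yields the reflection amplitude r = (k₁ − k₂)/(k₁ + k₂) = 0.1025; thus R = |r|² = 0.01051, T = 0.9895.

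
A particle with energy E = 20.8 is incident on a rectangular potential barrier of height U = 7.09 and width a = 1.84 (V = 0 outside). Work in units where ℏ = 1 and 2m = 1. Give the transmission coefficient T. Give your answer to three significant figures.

Above the barrier the interior wavenumber is k₂ = √(2m(E − U))/ℏ = 3.703, giving phase k₂a = 6.813.
T = [1 + U² sin²(k₂a) / (4E(E − U))]⁻¹ = 1/1.011 = 0.989.

T = 0.989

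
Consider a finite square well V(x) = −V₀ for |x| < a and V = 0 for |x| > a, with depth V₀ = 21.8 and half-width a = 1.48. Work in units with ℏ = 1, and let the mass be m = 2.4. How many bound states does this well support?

The dimensionless depth is z₀ = a√(2mV₀)/ℏ = 1.48 × √(104.6) = 15.14.
The even/odd transcendental equations gain one root per π/2 in z₀, giving N = 1 + ⌊2z₀/π⌋ = 1 + ⌊9.638⌋ = 10.

N = 10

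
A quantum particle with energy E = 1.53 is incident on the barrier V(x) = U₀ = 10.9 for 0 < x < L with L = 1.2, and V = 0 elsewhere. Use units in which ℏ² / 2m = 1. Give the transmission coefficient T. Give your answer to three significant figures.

E < U₀: inside the barrier ψ ∝ e^{±κx} with κ = √(2m(U₀ − E))/ℏ = 3.061.
κL = 3.673, sinh(κL) = 19.68.
The exact tunnelling result is T⁻¹ = 1 + U₀² sinh²(κL) / [4E(U₀ − E)] = 803.2, so T = 0.00124.

T = 0.00124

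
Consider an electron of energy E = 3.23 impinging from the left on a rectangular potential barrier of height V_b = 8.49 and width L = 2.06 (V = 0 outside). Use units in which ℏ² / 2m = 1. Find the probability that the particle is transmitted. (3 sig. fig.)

T = 0.000297

Since E < V_b the interior solution is evanescent with decay constant κ = √(2m(V_b − E))/ℏ = 2.293.
κL = 4.725, sinh(κL) = 56.34.
Matching ψ, ψ′ at both faces gives T = [1 + V_b² sinh²(κL) / (4E(V_b − E))]⁻¹ = 1/3367 = 0.000297.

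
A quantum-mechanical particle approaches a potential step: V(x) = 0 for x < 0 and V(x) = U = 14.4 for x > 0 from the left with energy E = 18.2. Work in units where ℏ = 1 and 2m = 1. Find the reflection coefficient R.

The wavenumbers are k₁ = √(2mE)/ℏ = 4.266 on the left and k₂ = √(2m(E − U))/ℏ = 1.949 on the right.
Matching ψ and ψ′ at x = 0 gives r = (k₁ − k₂)/(k₁ + k₂), so R = r² = 0.1389 and T = 1 − R = 0.8611.

R = 0.139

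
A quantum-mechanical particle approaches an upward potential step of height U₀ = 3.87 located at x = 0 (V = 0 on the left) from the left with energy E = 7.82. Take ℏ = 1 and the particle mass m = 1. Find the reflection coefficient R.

R = 0.0286

The wavenumbers are k₁ = √(2mE)/ℏ = 3.955 on the left and k₂ = √(2m(E − U₀))/ℏ = 2.811 on the right.
Matching ψ and ψ′ at x = 0 gives r = (k₁ − k₂)/(k₁ + k₂), so R = r² = 0.02860 and T = 1 − R = 0.9714.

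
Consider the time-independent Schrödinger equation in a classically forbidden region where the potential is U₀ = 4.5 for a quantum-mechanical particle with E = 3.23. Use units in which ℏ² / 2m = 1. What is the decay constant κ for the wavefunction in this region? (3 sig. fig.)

κ = 1.13

Since E < U₀ the TISE in this region is ψ'' = κ²ψ with κ = √(2m(U₀ − E))/ℏ.
κ = √(2 × 0.5 × 1.27) = 1.127.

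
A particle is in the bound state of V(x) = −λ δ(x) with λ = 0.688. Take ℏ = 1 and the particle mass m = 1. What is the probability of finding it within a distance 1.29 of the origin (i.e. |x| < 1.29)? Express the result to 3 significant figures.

P = 0.831

The normalised bound state is ψ = √κ e^{−κ|x|} with κ = mλ/ℏ² = 0.6880.
P(|x| < d) = ∫_{−d}^{d} κ e^{−2κ|x|} dx = 1 − e^{−2κd} = 1 − e^{−1.775} = 0.8305.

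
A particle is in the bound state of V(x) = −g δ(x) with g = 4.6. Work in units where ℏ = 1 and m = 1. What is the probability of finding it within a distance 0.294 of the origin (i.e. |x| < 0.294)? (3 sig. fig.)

P = 0.933

The normalised bound state is ψ = √κ e^{−κ|x|} with κ = mg/ℏ² = 4.600.
P(|x| < d) = ∫_{−d}^{d} κ e^{−2κ|x|} dx = 1 − e^{−2κd} = 1 − e^{−2.705} = 0.9331.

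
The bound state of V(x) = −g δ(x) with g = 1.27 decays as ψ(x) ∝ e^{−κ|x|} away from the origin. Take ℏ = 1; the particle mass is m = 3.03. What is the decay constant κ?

κ = 3.85

Integrating the TISE across x = 0 gives the cusp condition ψ'(0⁺) − ψ'(0⁻) = −(2mg/ℏ²)ψ(0).
With ψ ∝ e^{−κ|x|} this yields −2κ = −2mg/ℏ², so κ = mg/ℏ² = 3.848.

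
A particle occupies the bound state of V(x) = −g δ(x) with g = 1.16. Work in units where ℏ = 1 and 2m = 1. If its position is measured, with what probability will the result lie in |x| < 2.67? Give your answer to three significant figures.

P = 0.955

The normalised bound state is ψ = √κ e^{−κ|x|} with κ = mg/ℏ² = 0.5800.
P(|x| < d) = ∫_{−d}^{d} κ e^{−2κ|x|} dx = 1 − e^{−2κd} = 1 − e^{−3.097} = 0.9548.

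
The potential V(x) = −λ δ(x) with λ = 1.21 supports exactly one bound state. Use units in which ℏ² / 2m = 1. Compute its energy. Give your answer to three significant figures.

For x ≠ 0 the bound state is ψ ∝ e^{−κ|x|}; integrating the TISE across the delta gives the cusp condition 2κ = 2mλ/ℏ², so κ = 0.6050.
Then E = −ℏ²κ²/(2m) = −mλ²/(2ℏ²) = -0.3660.

E = -0.366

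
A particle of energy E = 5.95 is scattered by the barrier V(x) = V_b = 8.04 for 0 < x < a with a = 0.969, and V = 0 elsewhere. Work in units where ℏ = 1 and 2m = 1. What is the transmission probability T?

Since E < V_b the interior solution is evanescent with decay constant κ = √(2m(V_b − E))/ℏ = 1.446.
κa = 1.401, sinh(κa) = 1.906.
The exact tunnelling result is T⁻¹ = 1 + V_b² sinh²(κa) / [4E(V_b − E)] = 5.722, so T = 0.175.

T = 0.175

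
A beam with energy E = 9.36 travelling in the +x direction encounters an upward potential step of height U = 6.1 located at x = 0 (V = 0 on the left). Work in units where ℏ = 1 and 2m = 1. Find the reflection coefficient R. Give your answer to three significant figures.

R = 0.0664

The wavenumbers are k₁ = √(2mE)/ℏ = 3.059 on the left and k₂ = √(2m(E − U))/ℏ = 1.806 on the right.
Continuity of ψ and ψ′ at the step yields the reflection amplitude r = (k₁ − k₂)/(k₁ + k₂) = 0.2577; thus R = |r|² = 0.06643, T = 0.9336.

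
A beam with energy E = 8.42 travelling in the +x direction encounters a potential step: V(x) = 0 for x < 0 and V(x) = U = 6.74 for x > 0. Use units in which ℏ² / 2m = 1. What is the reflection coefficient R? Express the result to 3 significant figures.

The wavenumbers are k₁ = √(2mE)/ℏ = 2.902 on the left and k₂ = √(2m(E − U))/ℏ = 1.296 on the right.
Continuity of ψ and ψ′ at the step yields the reflection amplitude r = (k₁ − k₂)/(k₁ + k₂) = 0.3825; thus R = |r|² = 0.1463, T = 0.8537.

R = 0.146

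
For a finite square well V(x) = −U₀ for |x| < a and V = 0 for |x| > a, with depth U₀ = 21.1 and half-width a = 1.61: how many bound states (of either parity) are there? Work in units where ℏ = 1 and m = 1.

N = 7

Define the well-strength parameter z₀ = (a/ℏ)√(2mU₀) = 1.61 × √(2·1·21.1) = 10.46.
A new bound state (alternating even/odd) appears each time z₀ passes a multiple of π/2, so N = ⌊2z₀/π⌋ + 1 = ⌊6.658⌋ + 1 = 7.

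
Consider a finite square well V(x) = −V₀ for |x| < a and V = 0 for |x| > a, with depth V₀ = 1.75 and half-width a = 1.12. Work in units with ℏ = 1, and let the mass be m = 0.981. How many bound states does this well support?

N = 2

Define the well-strength parameter z₀ = (a/ℏ)√(2mV₀) = 1.12 × √(2·0.981·1.75) = 2.075.
The even/odd transcendental equations gain one root per π/2 in z₀, giving N = 1 + ⌊2z₀/π⌋ = 1 + ⌊1.321⌋ = 2.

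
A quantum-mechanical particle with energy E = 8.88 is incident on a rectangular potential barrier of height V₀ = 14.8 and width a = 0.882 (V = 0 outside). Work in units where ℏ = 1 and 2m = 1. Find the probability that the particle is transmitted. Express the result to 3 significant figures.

T = 0.0512

Since E < V₀ the interior solution is evanescent with decay constant κ = √(2m(V₀ − E))/ℏ = 2.433.
κa = 2.146, sinh(κa) = 4.217.
Matching ψ, ψ′ at both faces gives T = [1 + V₀² sinh²(κa) / (4E(V₀ − E))]⁻¹ = 1/19.52 = 0.0512.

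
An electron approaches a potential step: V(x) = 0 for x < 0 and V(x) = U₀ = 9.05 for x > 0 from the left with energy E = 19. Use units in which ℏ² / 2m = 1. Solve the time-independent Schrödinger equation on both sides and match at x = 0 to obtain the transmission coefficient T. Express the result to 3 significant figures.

The wavenumbers are k₁ = √(2mE)/ℏ = 4.359 on the left and k₂ = √(2m(E − U₀))/ℏ = 3.154 on the right.
Matching ψ and ψ′ at x = 0 gives r = (k₁ − k₂)/(k₁ + k₂), so R = r² = 0.02570 and T = 1 − R = 0.9743.

T = 0.974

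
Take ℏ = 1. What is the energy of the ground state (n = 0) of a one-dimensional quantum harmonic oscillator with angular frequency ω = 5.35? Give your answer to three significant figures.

E = 2.68

The oscillator eigenvalues are E_n = ℏω(n + ½), so E_0 = 5.35 × 0.5 = 2.675.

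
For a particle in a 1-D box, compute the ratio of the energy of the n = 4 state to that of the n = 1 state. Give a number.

E_n = n²π²ℏ²/(2mL²) so the ratio is n₂²/n₁² = 16/1 = 16.

16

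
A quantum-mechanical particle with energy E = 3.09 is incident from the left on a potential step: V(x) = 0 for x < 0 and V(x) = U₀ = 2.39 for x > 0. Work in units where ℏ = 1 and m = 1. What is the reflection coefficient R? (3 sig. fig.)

On each side the TISE gives plane waves with k = √(2m(E − V))/ℏ: k₁ = √(2·1·3.09) = 2.486, k₂ = √(2·1·0.7) = 1.183.
Matching ψ and ψ′ at x = 0 gives r = (k₁ − k₂)/(k₁ + k₂), so R = r² = 0.1261 and T = 1 − R = 0.8739.

R = 0.126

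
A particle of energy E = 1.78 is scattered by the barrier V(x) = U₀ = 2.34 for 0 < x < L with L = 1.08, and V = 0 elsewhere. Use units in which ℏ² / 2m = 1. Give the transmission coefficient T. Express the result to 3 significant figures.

T = 0.474

E < U₀: inside the barrier ψ ∝ e^{±κx} with κ = √(2m(U₀ − E))/ℏ = 0.7483.
κL = 0.8082, sinh(κL) = 0.8991.
The exact tunnelling result is T⁻¹ = 1 + U₀² sinh²(κL) / [4E(U₀ − E)] = 2.110, so T = 0.474.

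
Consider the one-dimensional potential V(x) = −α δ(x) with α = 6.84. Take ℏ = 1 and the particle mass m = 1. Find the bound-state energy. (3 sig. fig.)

For x ≠ 0 the bound state is ψ ∝ e^{−κ|x|}; integrating the TISE across the delta gives the cusp condition 2κ = 2mα/ℏ², so κ = 6.840.
Then E = −ℏ²κ²/(2m) = −mα²/(2ℏ²) = -23.39.

E = -23.4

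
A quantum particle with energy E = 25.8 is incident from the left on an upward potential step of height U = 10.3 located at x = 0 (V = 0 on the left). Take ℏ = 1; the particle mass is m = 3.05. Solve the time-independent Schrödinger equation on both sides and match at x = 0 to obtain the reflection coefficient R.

R = 0.0161

The wavenumbers are k₁ = √(2mE)/ℏ = 12.55 on the left and k₂ = √(2m(E − U))/ℏ = 9.724 on the right.
Matching ψ and ψ′ at x = 0 gives r = (k₁ − k₂)/(k₁ + k₂), so R = r² = 0.01605 and T = 1 − R = 0.9839.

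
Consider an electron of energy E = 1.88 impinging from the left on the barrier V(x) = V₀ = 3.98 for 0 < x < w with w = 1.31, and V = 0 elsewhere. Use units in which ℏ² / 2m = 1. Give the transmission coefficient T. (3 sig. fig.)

Since E < V₀ the interior solution is evanescent with decay constant κ = √(2m(V₀ − E))/ℏ = 1.449.
κw = 1.898, sinh(κw) = 3.263.
Matching ψ, ψ′ at both faces gives T = [1 + V₀² sinh²(κw) / (4E(V₀ − E))]⁻¹ = 1/11.68 = 0.0856.

T = 0.0856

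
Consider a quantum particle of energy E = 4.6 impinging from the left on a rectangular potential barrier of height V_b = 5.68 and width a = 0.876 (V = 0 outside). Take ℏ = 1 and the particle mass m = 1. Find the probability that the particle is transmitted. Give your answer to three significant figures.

E < V_b: inside the barrier ψ ∝ e^{±κx} with κ = √(2m(V_b − E))/ℏ = 1.470.
κa = 1.287, sinh(κa) = 1.674.
The exact tunnelling result is T⁻¹ = 1 + V_b² sinh²(κa) / [4E(V_b − E)] = 5.548, so T = 0.180.

T = 0.180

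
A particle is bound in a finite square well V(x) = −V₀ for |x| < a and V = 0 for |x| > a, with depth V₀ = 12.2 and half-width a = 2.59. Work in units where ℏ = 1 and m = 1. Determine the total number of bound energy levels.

Define the well-strength parameter z₀ = (a/ℏ)√(2mV₀) = 2.59 × √(2·1·12.2) = 12.79.
A new bound state (alternating even/odd) appears each time z₀ passes a multiple of π/2, so N = ⌊2z₀/π⌋ + 1 = ⌊8.145⌋ + 1 = 9.

N = 9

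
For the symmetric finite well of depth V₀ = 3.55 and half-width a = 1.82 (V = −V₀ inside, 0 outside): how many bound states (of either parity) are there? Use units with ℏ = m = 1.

N = 4

Define the well-strength parameter z₀ = (a/ℏ)√(2mV₀) = 1.82 × √(2·1·3.55) = 4.850.
A new bound state (alternating even/odd) appears each time z₀ passes a multiple of π/2, so N = ⌊2z₀/π⌋ + 1 = ⌊3.087⌋ + 1 = 4.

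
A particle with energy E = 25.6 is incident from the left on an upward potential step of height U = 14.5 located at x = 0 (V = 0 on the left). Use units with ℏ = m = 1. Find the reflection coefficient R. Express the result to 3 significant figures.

R = 0.0424

On each side the TISE gives plane waves with k = √(2m(E − V))/ℏ: k₁ = √(2·1·25.6) = 7.155, k₂ = √(2·1·11.1) = 4.712.
Continuity of ψ and ψ′ at the step yields the reflection amplitude r = (k₁ − k₂)/(k₁ + k₂) = 0.2059; thus R = |r|² = 0.04240, T = 0.9576.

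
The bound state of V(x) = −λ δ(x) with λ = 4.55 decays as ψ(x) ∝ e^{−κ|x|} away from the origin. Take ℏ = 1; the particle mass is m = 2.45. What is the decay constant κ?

Integrating the TISE across x = 0 gives the cusp condition ψ'(0⁺) − ψ'(0⁻) = −(2mλ/ℏ²)ψ(0).
With ψ ∝ e^{−κ|x|} this yields −2κ = −2mλ/ℏ², so κ = mλ/ℏ² = 11.15.

κ = 11.1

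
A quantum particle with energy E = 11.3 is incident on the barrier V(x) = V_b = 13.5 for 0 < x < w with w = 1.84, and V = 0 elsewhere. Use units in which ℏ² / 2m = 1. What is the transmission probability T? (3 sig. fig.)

T = 0.00929

Since E < V_b the interior solution is evanescent with decay constant κ = √(2m(V_b − E))/ℏ = 1.483.
κw = 2.729, sinh(κw) = 7.627.
Matching ψ, ψ′ at both faces gives T = [1 + V_b² sinh²(κw) / (4E(V_b − E))]⁻¹ = 1/107.6 = 0.00929.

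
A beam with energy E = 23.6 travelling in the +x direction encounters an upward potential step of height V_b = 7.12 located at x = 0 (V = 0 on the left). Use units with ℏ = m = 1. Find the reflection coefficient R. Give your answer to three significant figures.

R = 0.00802

On each side the TISE gives plane waves with k = √(2m(E − V))/ℏ: k₁ = √(2·1·23.6) = 6.870, k₂ = √(2·1·16.48) = 5.741.
Matching ψ and ψ′ at x = 0 gives r = (k₁ − k₂)/(k₁ + k₂), so R = r² = 0.008016 and T = 1 − R = 0.9920.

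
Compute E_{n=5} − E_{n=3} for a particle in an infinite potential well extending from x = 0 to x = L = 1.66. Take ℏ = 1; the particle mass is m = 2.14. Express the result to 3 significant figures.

E_n = n²π²ℏ²/(2mL²), so ΔE = (5² − 3²) π²ℏ²/(2mL²).
ΔE = 16 × π² / (2 × 2.14 × 1.66²) = 13.39.

ΔE = 13.4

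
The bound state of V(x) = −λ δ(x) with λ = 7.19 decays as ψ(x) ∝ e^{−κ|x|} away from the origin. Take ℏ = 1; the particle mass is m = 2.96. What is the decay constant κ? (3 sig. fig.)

κ = 21.3

Integrate −(ℏ²/2m)ψ'' − λδ(x)ψ = Eψ from −ε to +ε: the ψ'' term gives ψ'(0⁺) − ψ'(0⁻) and the δ term gives −(2mλ/ℏ²)ψ(0).
With ψ ∝ e^{−κ|x|} this yields −2κ = −2mλ/ℏ², so κ = mλ/ℏ² = 21.28.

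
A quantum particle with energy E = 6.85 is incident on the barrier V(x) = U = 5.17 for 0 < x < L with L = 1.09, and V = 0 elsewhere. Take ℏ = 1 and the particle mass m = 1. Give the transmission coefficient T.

Above the barrier the interior wavenumber is k₂ = √(2m(E − U))/ℏ = 1.833, giving phase k₂L = 1.998.
T = [1 + U² sin²(k₂L) / (4E(E − U))]⁻¹ = 1/1.481 = 0.675.

T = 0.675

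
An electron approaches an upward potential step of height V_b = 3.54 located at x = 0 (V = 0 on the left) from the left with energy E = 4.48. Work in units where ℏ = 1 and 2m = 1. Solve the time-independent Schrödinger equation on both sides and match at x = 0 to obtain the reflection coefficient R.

R = 0.138

The wavenumbers are k₁ = √(2mE)/ℏ = 2.117 on the left and k₂ = √(2m(E − V_b))/ℏ = 0.9695 on the right.
Matching ψ and ψ′ at x = 0 gives r = (k₁ − k₂)/(k₁ + k₂), so R = r² = 0.1381 and T = 1 − R = 0.8619.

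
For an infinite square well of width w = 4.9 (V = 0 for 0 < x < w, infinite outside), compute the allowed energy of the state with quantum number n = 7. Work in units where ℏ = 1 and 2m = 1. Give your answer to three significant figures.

E = 20.1

The infinite-well eigenfunctions ψ_n = √(2/w) sin(nπx/w) vanish at both walls, giving E_n = n²π²ℏ²/(2mw²).
E_7 = 7² × π² / (2 × 0.5 × 4.9²) = 20.14.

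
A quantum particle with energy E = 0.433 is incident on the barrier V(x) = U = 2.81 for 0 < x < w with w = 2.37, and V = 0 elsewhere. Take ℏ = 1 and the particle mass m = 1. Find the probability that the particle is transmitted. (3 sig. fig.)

Since E < U the interior solution is evanescent with decay constant κ = √(2m(U − E))/ℏ = 2.180.
κw = 5.167, sinh(κw) = 87.73.
The exact tunnelling result is T⁻¹ = 1 + U² sinh²(κw) / [4E(U − E)] = 14760, so T = 0.0000677.

T = 0.0000677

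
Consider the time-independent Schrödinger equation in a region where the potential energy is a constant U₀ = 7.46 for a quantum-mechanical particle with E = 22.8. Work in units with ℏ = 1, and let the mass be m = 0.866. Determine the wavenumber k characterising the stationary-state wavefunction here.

k = 5.15

With E > U₀ the solution is oscillatory, ψ ∝ e^{±ikx} with k = √(2m(E − U₀))/ℏ.
k = √(2 × 0.866 × 15.34) = 5.155.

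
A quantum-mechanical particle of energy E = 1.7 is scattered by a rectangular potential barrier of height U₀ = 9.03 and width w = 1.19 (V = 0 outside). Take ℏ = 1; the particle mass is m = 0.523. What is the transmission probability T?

T = 0.00336

Since E < U₀ the interior solution is evanescent with decay constant κ = √(2m(U₀ − E))/ℏ = 2.769.
κw = 3.295, sinh(κw) = 13.47.
The exact tunnelling result is T⁻¹ = 1 + U₀² sinh²(κw) / [4E(U₀ − E)] = 297.9, so T = 0.00336.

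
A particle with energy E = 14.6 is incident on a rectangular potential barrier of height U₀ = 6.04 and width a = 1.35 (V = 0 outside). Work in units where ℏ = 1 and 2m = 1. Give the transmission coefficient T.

E > U₀: inside the barrier k₂ = √(2m(E − U₀))/ℏ = 2.926, k₂a = 3.950.
Matching at both interfaces gives T⁻¹ = 1 + U₀² sin²(k₂a) / [4E(E − U₀)] = 1.038, hence T = 0.963.

T = 0.963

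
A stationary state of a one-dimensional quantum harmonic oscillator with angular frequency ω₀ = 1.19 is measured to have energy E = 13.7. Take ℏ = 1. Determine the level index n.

n = 11

Invert E_n = (n + ½)ℏω₀: n = E/ℏω₀ − ½ = 11.013, so n = 11.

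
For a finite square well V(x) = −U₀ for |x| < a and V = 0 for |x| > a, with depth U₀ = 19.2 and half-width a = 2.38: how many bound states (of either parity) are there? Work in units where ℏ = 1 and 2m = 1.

N = 7

The dimensionless depth is z₀ = a√(2mU₀)/ℏ = 2.38 × √(19.20) = 10.43.
A new bound state (alternating even/odd) appears each time z₀ passes a multiple of π/2, so N = ⌊2z₀/π⌋ + 1 = ⌊6.639⌋ + 1 = 7.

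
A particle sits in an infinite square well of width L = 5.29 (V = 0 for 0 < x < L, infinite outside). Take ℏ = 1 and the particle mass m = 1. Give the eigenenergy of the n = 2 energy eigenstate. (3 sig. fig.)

E = 0.705

The infinite-well eigenfunctions ψ_n = √(2/L) sin(nπx/L) vanish at both walls, giving E_n = n²π²ℏ²/(2mL²).
E_2 = 2² × π² / (2 × 1 × 5.29²) = 0.7054.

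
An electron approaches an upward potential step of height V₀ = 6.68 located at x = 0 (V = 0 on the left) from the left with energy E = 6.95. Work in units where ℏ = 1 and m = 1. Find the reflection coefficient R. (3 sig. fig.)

The wavenumbers are k₁ = √(2mE)/ℏ = 3.728 on the left and k₂ = √(2m(E − V₀))/ℏ = 0.7348 on the right.
Continuity of ψ and ψ′ at the step yields the reflection amplitude r = (k₁ − k₂)/(k₁ + k₂) = 0.6707; thus R = |r|² = 0.4498, T = 0.5502.

R = 0.450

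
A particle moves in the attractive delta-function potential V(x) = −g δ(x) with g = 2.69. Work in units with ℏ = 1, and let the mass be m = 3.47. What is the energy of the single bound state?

For x ≠ 0 the bound state is ψ ∝ e^{−κ|x|}; integrating the TISE across the delta gives the cusp condition 2κ = 2mg/ℏ², so κ = 9.334.
Then E = −ℏ²κ²/(2m) = −mg²/(2ℏ²) = -12.55.

E = -12.6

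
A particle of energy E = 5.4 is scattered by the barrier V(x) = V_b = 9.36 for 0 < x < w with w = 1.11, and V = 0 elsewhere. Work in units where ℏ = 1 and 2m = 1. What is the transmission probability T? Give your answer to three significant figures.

T = 0.0460

E < V_b: inside the barrier ψ ∝ e^{±κx} with κ = √(2m(V_b − E))/ℏ = 1.990.
κw = 2.209, sinh(κw) = 4.498.
The exact tunnelling result is T⁻¹ = 1 + V_b² sinh²(κw) / [4E(V_b − E)] = 21.72, so T = 0.0460.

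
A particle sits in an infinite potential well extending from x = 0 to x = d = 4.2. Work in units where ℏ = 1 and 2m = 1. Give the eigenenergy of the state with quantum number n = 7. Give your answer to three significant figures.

The infinite-well eigenfunctions ψ_n = √(2/d) sin(nπx/d) vanish at both walls, giving E_n = n²π²ℏ²/(2md²).
E_7 = 7² × π² / (2 × 0.5 × 4.2²) = 27.42.

E = 27.4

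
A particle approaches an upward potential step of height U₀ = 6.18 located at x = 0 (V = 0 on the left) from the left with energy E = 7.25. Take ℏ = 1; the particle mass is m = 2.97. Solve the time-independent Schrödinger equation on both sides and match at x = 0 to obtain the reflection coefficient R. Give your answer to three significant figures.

On each side the TISE gives plane waves with k = √(2m(E − V))/ℏ: k₁ = √(2·2.97·7.25) = 6.562, k₂ = √(2·2.97·1.07) = 2.521.
Continuity of ψ and ψ′ at the step yields the reflection amplitude r = (k₁ − k₂)/(k₁ + k₂) = 0.4449; thus R = |r|² = 0.1979, T = 0.8021.

R = 0.198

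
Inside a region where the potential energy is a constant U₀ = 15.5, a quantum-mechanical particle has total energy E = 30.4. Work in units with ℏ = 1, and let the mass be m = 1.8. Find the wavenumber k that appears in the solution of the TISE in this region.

With E > U₀ the solution is oscillatory, ψ ∝ e^{±ikx} with k = √(2m(E − U₀))/ℏ.
k = √(2 × 1.8 × 14.9) = 7.324.

k = 7.32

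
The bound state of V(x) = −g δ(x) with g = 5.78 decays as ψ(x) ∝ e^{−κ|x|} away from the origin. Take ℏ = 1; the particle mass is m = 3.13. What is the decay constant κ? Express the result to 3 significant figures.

Integrate −(ℏ²/2m)ψ'' − gδ(x)ψ = Eψ from −ε to +ε: the ψ'' term gives ψ'(0⁺) − ψ'(0⁻) and the δ term gives −(2mg/ℏ²)ψ(0).
With ψ ∝ e^{−κ|x|} this yields −2κ = −2mg/ℏ², so κ = mg/ℏ² = 18.09.

κ = 18.1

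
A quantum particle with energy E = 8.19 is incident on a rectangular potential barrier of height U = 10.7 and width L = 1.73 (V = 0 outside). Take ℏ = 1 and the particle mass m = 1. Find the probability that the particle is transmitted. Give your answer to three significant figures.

Since E < U the interior solution is evanescent with decay constant κ = √(2m(U − E))/ℏ = 2.241.
κL = 3.876, sinh(κL) = 24.11.
The exact tunnelling result is T⁻¹ = 1 + U² sinh²(κL) / [4E(U − E)] = 810.2, so T = 0.00123.

T = 0.00123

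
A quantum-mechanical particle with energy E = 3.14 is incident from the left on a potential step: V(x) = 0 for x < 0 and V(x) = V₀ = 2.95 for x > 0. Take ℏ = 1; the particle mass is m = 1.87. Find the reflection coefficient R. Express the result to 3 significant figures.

The wavenumbers are k₁ = √(2mE)/ℏ = 3.427 on the left and k₂ = √(2m(E − V₀))/ℏ = 0.8430 on the right.
Matching ψ and ψ′ at x = 0 gives r = (k₁ − k₂)/(k₁ + k₂), so R = r² = 0.3662 and T = 1 − R = 0.6338.

R = 0.366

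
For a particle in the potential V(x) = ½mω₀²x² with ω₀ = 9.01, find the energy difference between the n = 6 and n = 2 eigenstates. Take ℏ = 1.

E_n = ℏω₀(n + ½), so ΔE = (6 − 2) ℏω₀ = 4 × 9.01 = 36.04.

ΔE = 36.0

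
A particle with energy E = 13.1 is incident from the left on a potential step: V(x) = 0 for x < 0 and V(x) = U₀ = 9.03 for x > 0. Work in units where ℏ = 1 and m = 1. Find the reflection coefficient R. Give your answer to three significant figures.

R = 0.0808

On each side the TISE gives plane waves with k = √(2m(E − V))/ℏ: k₁ = √(2·1·13.1) = 5.119, k₂ = √(2·1·4.07) = 2.853.
Continuity of ψ and ψ′ at the step yields the reflection amplitude r = (k₁ − k₂)/(k₁ + k₂) = 0.2842; thus R = |r|² = 0.08077, T = 0.9192.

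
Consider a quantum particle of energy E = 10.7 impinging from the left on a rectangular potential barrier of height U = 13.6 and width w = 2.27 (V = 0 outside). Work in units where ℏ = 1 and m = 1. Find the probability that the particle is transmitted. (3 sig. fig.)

Since E < U the interior solution is evanescent with decay constant κ = √(2m(U − E))/ℏ = 2.408.
κw = 5.467, sinh(κw) = 118.4.
Matching ψ, ψ′ at both faces gives T = [1 + U² sinh²(κw) / (4E(U − E))]⁻¹ = 1/20880 = 0.0000479.

T = 0.0000479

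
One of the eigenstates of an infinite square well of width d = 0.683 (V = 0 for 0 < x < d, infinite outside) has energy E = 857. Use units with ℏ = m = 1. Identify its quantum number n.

n = 9

From E_n = n²π²ℏ²/(2md²) invert to n = √(2md²E)/(πℏ).
n = (0.683/π) × √(2 × 1 × 857) = 9.001 → n = 9.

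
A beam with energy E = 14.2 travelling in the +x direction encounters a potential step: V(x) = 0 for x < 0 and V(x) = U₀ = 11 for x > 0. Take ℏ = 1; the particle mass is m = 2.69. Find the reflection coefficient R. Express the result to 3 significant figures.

R = 0.127

The wavenumbers are k₁ = √(2mE)/ℏ = 8.740 on the left and k₂ = √(2m(E − U₀))/ℏ = 4.149 on the right.
Continuity of ψ and ψ′ at the step yields the reflection amplitude r = (k₁ − k₂)/(k₁ + k₂) = 0.3562; thus R = |r|² = 0.1269, T = 0.8731.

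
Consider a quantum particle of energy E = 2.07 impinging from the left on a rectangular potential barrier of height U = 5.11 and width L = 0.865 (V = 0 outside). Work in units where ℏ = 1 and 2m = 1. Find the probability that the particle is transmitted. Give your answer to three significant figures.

T = 0.173

E < U: inside the barrier ψ ∝ e^{±κx} with κ = √(2m(U − E))/ℏ = 1.744.
κL = 1.508, sinh(κL) = 2.149.
Matching ψ, ψ′ at both faces gives T = [1 + U² sinh²(κL) / (4E(U − E))]⁻¹ = 1/5.789 = 0.173.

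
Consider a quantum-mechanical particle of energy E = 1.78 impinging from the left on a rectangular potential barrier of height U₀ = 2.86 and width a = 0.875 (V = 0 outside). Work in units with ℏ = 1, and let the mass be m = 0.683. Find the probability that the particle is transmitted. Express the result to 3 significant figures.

T = 0.367

E < U₀: inside the barrier ψ ∝ e^{±κx} with κ = √(2m(U₀ − E))/ℏ = 1.215.
κa = 1.063, sinh(κa) = 1.274.
Matching ψ, ψ′ at both faces gives T = [1 + U₀² sinh²(κa) / (4E(U₀ − E))]⁻¹ = 1/2.728 = 0.367.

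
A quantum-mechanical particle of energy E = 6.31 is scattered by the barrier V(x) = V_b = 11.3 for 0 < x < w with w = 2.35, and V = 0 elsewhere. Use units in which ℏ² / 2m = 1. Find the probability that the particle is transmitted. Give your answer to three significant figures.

Since E < V_b the interior solution is evanescent with decay constant κ = √(2m(V_b − E))/ℏ = 2.234.
κw = 5.250, sinh(κw) = 95.23.
The exact tunnelling result is T⁻¹ = 1 + V_b² sinh²(κw) / [4E(V_b − E)] = 9196, so T = 0.000109.

T = 0.000109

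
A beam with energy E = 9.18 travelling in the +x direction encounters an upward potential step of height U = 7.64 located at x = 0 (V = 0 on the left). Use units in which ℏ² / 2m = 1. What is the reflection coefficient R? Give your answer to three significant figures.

On each side the TISE gives plane waves with k = √(2m(E − V))/ℏ: k₁ = √(2·½·9.18) = 3.030, k₂ = √(2·½·1.54) = 1.241.
Matching ψ and ψ′ at x = 0 gives r = (k₁ − k₂)/(k₁ + k₂), so R = r² = 0.1754 and T = 1 − R = 0.8246.

R = 0.175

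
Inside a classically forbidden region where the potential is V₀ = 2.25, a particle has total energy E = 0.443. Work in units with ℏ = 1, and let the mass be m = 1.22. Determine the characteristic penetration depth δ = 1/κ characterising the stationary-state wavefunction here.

Since E < V₀ the TISE in this region is ψ'' = κ²ψ with κ = √(2m(V₀ − E))/ℏ.
κ = √(2 × 1.22 × 1.807) = 2.100. The penetration depth is δ = 1/κ = 0.476.

δ = 0.476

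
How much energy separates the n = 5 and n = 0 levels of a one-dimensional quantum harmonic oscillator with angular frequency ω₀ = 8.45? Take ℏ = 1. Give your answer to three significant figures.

E_n = ℏω₀(n + ½), so ΔE = (5 − 0) ℏω₀ = 5 × 8.45 = 42.25.

ΔE = 42.3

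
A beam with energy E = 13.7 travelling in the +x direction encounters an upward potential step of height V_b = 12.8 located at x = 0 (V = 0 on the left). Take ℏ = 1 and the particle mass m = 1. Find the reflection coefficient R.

R = 0.350

On each side the TISE gives plane waves with k = √(2m(E − V))/ℏ: k₁ = √(2·1·13.7) = 5.235, k₂ = √(2·1·0.9) = 1.342.
Continuity of ψ and ψ′ at the step yields the reflection amplitude r = (k₁ − k₂)/(k₁ + k₂) = 0.5920; thus R = |r|² = 0.3504, T = 0.6496.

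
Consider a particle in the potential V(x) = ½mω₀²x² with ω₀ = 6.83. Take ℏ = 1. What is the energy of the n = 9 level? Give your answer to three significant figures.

The oscillator eigenvalues are E_n = ℏω₀(n + ½), so E_9 = 6.83 × 9.5 = 64.89.

E = 64.9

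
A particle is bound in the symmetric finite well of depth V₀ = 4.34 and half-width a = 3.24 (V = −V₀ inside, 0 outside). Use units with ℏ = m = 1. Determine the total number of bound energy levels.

N = 7

The dimensionless depth is z₀ = a√(2mV₀)/ℏ = 3.24 × √(8.680) = 9.546.
A new bound state (alternating even/odd) appears each time z₀ passes a multiple of π/2, so N = ⌊2z₀/π⌋ + 1 = ⌊6.077⌋ + 1 = 7.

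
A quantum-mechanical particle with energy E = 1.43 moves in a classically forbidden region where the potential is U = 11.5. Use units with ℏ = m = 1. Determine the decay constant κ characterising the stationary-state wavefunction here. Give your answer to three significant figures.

Since E < U the TISE in this region is ψ'' = κ²ψ with κ = √(2m(U − E))/ℏ.
κ = √(2 × 1 × 10.07) = 4.488.

κ = 4.49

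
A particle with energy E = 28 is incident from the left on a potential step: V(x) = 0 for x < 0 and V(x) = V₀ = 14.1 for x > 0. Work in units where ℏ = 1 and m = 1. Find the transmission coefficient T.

T = 0.970

On each side the TISE gives plane waves with k = √(2m(E − V))/ℏ: k₁ = √(2·1·28) = 7.483, k₂ = √(2·1·13.9) = 5.273.
Continuity of ψ and ψ′ at the step yields the reflection amplitude r = (k₁ − k₂)/(k₁ + k₂) = 0.1733; thus R = |r|² = 0.03004, T = 0.9700.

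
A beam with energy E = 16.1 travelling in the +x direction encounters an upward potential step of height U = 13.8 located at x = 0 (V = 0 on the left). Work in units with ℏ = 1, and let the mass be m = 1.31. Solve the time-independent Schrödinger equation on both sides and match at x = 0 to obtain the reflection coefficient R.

R = 0.204

On each side the TISE gives plane waves with k = √(2m(E − V))/ℏ: k₁ = √(2·1.31·16.1) = 6.495, k₂ = √(2·1.31·2.3) = 2.455.
Matching ψ and ψ′ at x = 0 gives r = (k₁ − k₂)/(k₁ + k₂), so R = r² = 0.2038 and T = 1 − R = 0.7962.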